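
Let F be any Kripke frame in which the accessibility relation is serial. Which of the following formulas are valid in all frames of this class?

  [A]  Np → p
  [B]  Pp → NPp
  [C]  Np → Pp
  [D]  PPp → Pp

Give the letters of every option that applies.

(A) Np → p (axiom T) characterises the reflexive frames. Such an R need not be reflexive — not valid.
(B) Pp → NPp (axiom 5) characterises the euclidean frames. Such an R need not be euclidean — not valid.
(C) axiom D: valid iff R is serial. Every such R is serial — valid.
(D) PPp → Pp is the dual of axiom 4, which corresponds to transitivity. Such an R need not be transitive — not valid.

C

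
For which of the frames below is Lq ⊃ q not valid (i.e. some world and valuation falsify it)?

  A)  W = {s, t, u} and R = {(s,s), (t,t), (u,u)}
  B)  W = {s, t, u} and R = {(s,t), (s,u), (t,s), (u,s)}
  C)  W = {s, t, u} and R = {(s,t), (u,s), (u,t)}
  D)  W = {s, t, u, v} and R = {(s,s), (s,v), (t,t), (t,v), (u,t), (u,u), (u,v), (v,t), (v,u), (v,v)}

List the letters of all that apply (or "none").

The schema Lq ⊃ q is axiom T; it is valid on a frame iff R is reflexive.
(A) R is reflexive (each world relates to itself), so the schema is valid here.
(B) R is not reflexive (not s R s), so the schema fails here.
(C) R is not reflexive (not s R s), so the schema fails here.
(D) R is reflexive (each world relates to itself), so the schema is valid here.

B, C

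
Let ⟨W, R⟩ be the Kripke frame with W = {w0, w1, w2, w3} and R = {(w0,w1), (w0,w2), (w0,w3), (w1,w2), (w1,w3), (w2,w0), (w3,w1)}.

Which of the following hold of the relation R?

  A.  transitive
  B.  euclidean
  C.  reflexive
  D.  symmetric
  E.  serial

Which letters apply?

(A) not transitive: w0 R w2 and w2 R w0 but not w0 R w0.
(B) not euclidean: w0 R w2 and w0 R w1 but not w2 R w1.
(C) not reflexive: not w0 R w0.
(D) not symmetric: w0 R w1 but not w1 R w0.
(E) serial: every world has an R-successor.

E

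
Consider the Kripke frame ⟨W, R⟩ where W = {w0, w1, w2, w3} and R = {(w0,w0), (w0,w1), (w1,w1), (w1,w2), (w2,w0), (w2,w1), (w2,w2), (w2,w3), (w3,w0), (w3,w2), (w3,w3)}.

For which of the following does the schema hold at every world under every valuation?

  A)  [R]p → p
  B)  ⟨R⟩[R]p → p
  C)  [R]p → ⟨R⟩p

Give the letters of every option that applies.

R is reflexive: each world relates to itself.
R is not symmetric: w0 R w1 but not w1 R w0.
R is serial: every world has an R-successor.
(A) [R]p → p is axiom T; it is valid on a frame exactly when R is reflexive. R is reflexive, so valid.
(B) ⟨R⟩[R]p → p is the dual of axiom B, which corresponds to symmetry. R is not symmetric — not valid.
(C) axiom D: valid iff R is serial. R is serial — valid.

A, C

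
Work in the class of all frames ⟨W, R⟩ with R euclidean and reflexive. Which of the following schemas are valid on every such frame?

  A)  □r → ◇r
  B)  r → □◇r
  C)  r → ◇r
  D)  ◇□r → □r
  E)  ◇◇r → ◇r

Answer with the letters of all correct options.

A, B, C, D, E

A reflexive euclidean relation is also symmetric (from wRw and wRv the euclidean condition gives vRw) and hence transitive; it is an equivalence relation.
(A) □r → ◇r is axiom D; it is valid on a frame exactly when R is serial. Every such R is serial, so valid.
(B) r → □◇r (axiom B) characterises the symmetric frames. Every such R is symmetric — valid.
(C) r → ◇r is the dual of axiom T, which corresponds to reflexivity. Every such R is reflexive — valid.
(D) ◇□r → □r is the dual of axiom 5, which corresponds to the euclidean property. Every such R is euclidean — valid.
(E) ◇◇r → ◇r (the dual of axiom 4) characterises the transitive frames. Every such R is transitive — valid.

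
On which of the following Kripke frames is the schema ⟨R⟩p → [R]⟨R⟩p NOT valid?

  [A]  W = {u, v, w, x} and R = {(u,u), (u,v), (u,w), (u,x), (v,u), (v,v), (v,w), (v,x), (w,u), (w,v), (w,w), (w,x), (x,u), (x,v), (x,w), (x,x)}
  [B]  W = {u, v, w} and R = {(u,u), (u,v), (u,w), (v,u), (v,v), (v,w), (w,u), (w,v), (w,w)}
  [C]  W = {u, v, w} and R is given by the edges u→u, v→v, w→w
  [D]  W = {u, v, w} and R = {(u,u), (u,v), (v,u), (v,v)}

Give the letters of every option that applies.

none

The schema ⟨R⟩p → [R]⟨R⟩p is axiom 5; it is valid on a frame iff R is euclidean.
(A) R is euclidean (any two R-successors of the same world are R-related), so the schema is valid here.
(B) R is euclidean (any two R-successors of the same world are R-related), so the schema is valid here.
(C) R is euclidean (any two R-successors of the same world are R-related), so the schema is valid here.
(D) R is euclidean (any two R-successors of the same world are R-related), so the schema is valid here.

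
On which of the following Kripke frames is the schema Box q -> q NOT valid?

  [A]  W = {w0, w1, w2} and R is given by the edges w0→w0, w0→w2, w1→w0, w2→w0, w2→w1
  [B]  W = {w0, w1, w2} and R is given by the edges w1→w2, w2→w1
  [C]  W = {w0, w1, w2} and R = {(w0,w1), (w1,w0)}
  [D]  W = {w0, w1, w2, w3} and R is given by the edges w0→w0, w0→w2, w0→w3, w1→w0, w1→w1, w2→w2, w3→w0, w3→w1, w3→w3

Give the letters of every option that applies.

A, B, C

The schema Box q -> q is axiom T; it is valid on a frame iff R is reflexive.
(A) R is not reflexive (not w1 R w1), so the schema fails here.
(B) R is not reflexive (not w0 R w0), so the schema fails here.
(C) R is not reflexive (not w0 R w0), so the schema fails here.
(D) R is reflexive (each world relates to itself), so the schema is valid here.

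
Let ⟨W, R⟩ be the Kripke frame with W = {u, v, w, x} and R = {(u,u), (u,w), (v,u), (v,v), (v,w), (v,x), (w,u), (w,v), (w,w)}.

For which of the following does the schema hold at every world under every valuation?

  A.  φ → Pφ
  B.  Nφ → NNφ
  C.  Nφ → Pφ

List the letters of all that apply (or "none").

none

R is not reflexive: not x R x.
R is not transitive: u R w and w R v but not u R v.
R is not serial: x has no R-successor.
(A) the dual of axiom T: valid iff R is reflexive. R is not reflexive — not valid.
(B) Nφ → NNφ is axiom 4, which corresponds to transitivity. R is not transitive — not valid.
(C) Nφ → Pφ is axiom D, which corresponds to seriality. R is not serial — not valid.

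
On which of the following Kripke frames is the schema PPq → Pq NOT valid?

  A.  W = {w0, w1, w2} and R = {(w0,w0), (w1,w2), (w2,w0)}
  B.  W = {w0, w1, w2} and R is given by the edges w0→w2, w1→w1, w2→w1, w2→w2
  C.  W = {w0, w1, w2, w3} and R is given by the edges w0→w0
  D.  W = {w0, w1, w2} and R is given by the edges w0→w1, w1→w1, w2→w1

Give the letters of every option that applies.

The schema PPq → Pq is the dual of axiom 4; it is valid on a frame iff R is transitive.
(A) R is not transitive (w1 R w2 and w2 R w0 but not w1 R w0), so the schema fails here.
(B) R is not transitive (w0 R w2 and w2 R w1 but not w0 R w1), so the schema fails here.
(C) R is transitive (R is closed under composition), so the schema is valid here.
(D) R is transitive (R is closed under composition), so the schema is valid here.

A, B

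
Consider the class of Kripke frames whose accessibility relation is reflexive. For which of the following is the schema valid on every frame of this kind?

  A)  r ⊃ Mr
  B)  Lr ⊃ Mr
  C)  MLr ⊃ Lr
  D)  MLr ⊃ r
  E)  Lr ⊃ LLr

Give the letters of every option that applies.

A, B

A reflexive relation is serial.
(A) r ⊃ Mr is the dual of axiom T, which corresponds to reflexivity. Every such R is reflexive — valid.
(B) Lr ⊃ Mr is axiom D, which corresponds to seriality. Every such R is serial — valid.
(C) MLr ⊃ Lr is the dual of axiom 5; it is valid on a frame exactly when R is euclidean. Such an R need not be euclidean, so not valid.
(D) MLr ⊃ r is the dual of axiom B; it is valid on a frame exactly when R is symmetric. Such an R need not be symmetric, so not valid.
(E) Lr ⊃ LLr is axiom 4, which corresponds to transitivity. Such an R need not be transitive — not valid.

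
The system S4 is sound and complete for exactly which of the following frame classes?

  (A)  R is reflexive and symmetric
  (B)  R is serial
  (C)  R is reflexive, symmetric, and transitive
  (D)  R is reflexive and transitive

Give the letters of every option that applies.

D

(A) this class determines B (= KTB), not S4.
(B) this class determines D, not S4.
(C) this class determines S5, not S4.
(D) S4 is sound and complete for exactly this class.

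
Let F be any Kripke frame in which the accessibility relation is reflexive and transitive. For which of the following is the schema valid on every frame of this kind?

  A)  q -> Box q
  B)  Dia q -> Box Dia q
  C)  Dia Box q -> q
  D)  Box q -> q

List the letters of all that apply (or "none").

D

Reflexive relations are serial.
(A) q -> Box q (equivalent to ◇p→p) corresponds to R being a subset of the identity. Such an R need not be a subset of the identity, so not valid.
(B) Dia q -> Box Dia q is axiom 5, which corresponds to the euclidean property. Such an R need not be euclidean — not valid.
(C) Dia Box q -> q is the dual of axiom B, which corresponds to symmetry. Such an R need not be symmetric — not valid.
(D) Box q -> q is axiom T, which corresponds to reflexivity. Every such R is reflexive — valid.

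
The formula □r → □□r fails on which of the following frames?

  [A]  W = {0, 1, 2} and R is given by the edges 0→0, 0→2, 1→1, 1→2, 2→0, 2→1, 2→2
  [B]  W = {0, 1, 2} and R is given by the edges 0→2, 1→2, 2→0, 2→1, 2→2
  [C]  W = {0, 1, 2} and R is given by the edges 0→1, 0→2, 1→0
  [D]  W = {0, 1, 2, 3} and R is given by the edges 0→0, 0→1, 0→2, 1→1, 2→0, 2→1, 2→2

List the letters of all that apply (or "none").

A, B, C

The schema □r → □□r is axiom 4; it is valid on a frame iff R is transitive.
(A) R is not transitive (0 R 2 and 2 R 1 but not 0 R 1), so the schema fails here.
(B) R is not transitive (0 R 2 and 2 R 0 but not 0 R 0), so the schema fails here.
(C) R is not transitive (0 R 1 and 1 R 0 but not 0 R 0), so the schema fails here.
(D) R is transitive (R is closed under composition), so the schema is valid here.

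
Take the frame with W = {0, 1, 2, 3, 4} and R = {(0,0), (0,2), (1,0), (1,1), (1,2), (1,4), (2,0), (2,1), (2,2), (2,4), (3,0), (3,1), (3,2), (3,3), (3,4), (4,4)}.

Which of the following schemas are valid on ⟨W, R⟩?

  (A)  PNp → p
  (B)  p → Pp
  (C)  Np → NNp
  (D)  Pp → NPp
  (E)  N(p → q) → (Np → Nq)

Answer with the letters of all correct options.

B, E

R is reflexive: each world relates to itself.
R is not symmetric: 1 R 0 but not 0 R 1.
R is not transitive: 0 R 2 and 2 R 1 but not 0 R 1.
R is not euclidean: 1 R 0 and 1 R 1 but not 0 R 1.
(A) PNp → p is the dual of axiom B; it is valid on a frame exactly when R is symmetric. R is not symmetric, so not valid.
(B) p → Pp is the dual of axiom T; it is valid on a frame exactly when R is reflexive. R is reflexive, so valid.
(C) Np → NNp is axiom 4, which corresponds to transitivity. R is not transitive — not valid.
(D) axiom 5: valid iff R is euclidean. R is not euclidean — not valid.
(E) this is just K, valid on every normal frame.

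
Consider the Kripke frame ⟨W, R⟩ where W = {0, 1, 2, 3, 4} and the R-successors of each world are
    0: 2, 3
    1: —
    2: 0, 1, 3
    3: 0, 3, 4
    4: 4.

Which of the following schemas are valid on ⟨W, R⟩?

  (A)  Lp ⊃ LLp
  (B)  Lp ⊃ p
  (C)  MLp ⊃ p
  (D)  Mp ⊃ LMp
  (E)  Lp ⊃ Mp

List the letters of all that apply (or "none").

R is not reflexive: not 0 R 0.
R is not symmetric: 2 R 1 but not 1 R 2.
R is not transitive: 0 R 2 and 2 R 0 but not 0 R 0.
R is not euclidean: 0 R 3 and 0 R 2 but not 3 R 2.
R is not serial: 1 has no R-successor.
(A) Lp ⊃ LLp (axiom 4) characterises the transitive frames. R is not transitive — not valid.
(B) Lp ⊃ p is axiom T, which corresponds to reflexivity. R is not reflexive — not valid.
(C) MLp ⊃ p is the dual of axiom B, which corresponds to symmetry. R is not symmetric — not valid.
(D) Mp ⊃ LMp (axiom 5) characterises the euclidean frames. R is not euclidean — not valid.
(E) Lp ⊃ Mp (axiom D) characterises the serial frames. R is not serial — not valid.

none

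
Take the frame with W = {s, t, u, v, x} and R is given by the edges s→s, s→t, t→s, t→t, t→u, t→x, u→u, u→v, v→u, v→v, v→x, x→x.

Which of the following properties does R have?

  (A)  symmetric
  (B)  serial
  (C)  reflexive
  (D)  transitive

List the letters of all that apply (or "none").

B, C

(A) not symmetric: t R u but not u R t.
(B) serial: every world has an R-successor.
(C) reflexive: each world relates to itself.
(D) not transitive: s R t and t R u but not s R u.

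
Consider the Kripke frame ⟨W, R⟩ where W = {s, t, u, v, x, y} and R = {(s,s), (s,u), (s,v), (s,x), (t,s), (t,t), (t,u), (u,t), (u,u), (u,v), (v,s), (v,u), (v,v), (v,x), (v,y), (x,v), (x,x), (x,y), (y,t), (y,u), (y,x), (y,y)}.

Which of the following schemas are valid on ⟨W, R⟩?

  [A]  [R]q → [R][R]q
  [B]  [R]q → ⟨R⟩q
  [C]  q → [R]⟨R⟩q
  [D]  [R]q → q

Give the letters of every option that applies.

R is reflexive: each world relates to itself.
R is not symmetric: s R u but not u R s.
R is not transitive: s R u and u R t but not s R t.
R is serial: every world has an R-successor.
(A) [R]q → [R][R]q is axiom 4, which corresponds to transitivity. R is not transitive — not valid.
(B) [R]q → ⟨R⟩q (axiom D) characterises the serial frames. R is serial — valid.
(C) q → [R]⟨R⟩q is axiom B; it is valid on a frame exactly when R is symmetric. R is not symmetric, so not valid.
(D) axiom T: valid iff R is reflexive. R is reflexive — valid.

B, D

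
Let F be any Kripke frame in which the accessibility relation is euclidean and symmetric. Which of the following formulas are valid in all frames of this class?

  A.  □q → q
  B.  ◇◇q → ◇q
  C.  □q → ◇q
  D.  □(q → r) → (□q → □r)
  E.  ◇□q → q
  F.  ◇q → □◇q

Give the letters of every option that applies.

B, D, E, F

A symmetric euclidean relation is transitive (uRv and vRw give vRu by symmetry, then uRw by the euclidean condition, applied at v).
(A) □q → q is axiom T, which corresponds to reflexivity. Such an R need not be reflexive — not valid.
(B) ◇◇q → ◇q is the dual of axiom 4, which corresponds to transitivity. Every such R is transitive — valid.
(C) □q → ◇q is axiom D, which corresponds to seriality. Such an R need not be serial — not valid.
(D) □(q → r) → (□q → □r) is the K axiom; it holds on all frames — valid.
(E) ◇□q → q is the dual of axiom B, which corresponds to symmetry. Every such R is symmetric — valid.
(F) ◇q → □◇q is axiom 5, which corresponds to the euclidean property. Every such R is euclidean — valid.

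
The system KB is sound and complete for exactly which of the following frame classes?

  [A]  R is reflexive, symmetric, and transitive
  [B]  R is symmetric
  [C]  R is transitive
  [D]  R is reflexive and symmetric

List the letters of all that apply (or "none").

(A) this class determines S5, not KB.
(B) KB is sound and complete for exactly this class.
(C) this class determines K4, not KB.
(D) this class determines B (= KTB), not KB.

B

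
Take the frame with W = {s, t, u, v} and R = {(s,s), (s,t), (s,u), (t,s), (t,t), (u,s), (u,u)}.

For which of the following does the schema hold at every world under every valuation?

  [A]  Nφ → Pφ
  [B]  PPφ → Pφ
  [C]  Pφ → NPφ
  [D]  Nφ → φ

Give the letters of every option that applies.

R is not reflexive: not v R v.
R is not transitive: t R s and s R u but not t R u.
R is not euclidean: s R t and s R u but not t R u.
R is not serial: v has no R-successor.
(A) Nφ → Pφ (axiom D) characterises the serial frames. R is not serial — not valid.
(B) the dual of axiom 4: valid iff R is transitive. R is not transitive — not valid.
(C) Pφ → NPφ (axiom 5) characterises the euclidean frames. R is not euclidean — not valid.
(D) axiom T: valid iff R is reflexive. R is not reflexive — not valid.

none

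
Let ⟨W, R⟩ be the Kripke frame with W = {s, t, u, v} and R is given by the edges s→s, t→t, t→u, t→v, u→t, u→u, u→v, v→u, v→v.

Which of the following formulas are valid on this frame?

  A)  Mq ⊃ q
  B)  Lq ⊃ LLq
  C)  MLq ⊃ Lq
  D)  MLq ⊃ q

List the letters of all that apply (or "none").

R is not symmetric: t R v but not v R t.
R is not transitive: v R u and u R t but not v R t.
R is not euclidean: t R v and t R t but not v R t.
R is not a subset of the identity: t R u with t ≠ u.
(A) Mq ⊃ q (the converse of T) corresponds to R being a subset of the identity. Here R ⊄ identity, so not valid.
(B) Lq ⊃ LLq is axiom 4, which corresponds to transitivity. R is not transitive — not valid.
(C) MLq ⊃ Lq is the dual of axiom 5; it is valid on a frame exactly when R is euclidean. R is not euclidean, so not valid.
(D) the dual of axiom B: valid iff R is symmetric. R is not symmetric — not valid.

none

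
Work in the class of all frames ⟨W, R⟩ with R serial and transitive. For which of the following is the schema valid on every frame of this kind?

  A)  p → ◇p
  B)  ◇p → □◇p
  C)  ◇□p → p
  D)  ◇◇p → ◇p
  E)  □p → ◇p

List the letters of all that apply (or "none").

D, E

(A) p → ◇p (the dual of axiom T) characterises the reflexive frames. Such an R need not be reflexive — not valid.
(B) ◇p → □◇p is axiom 5; it is valid on a frame exactly when R is euclidean. Such an R need not be euclidean, so not valid.
(C) ◇□p → p is the dual of axiom B, which corresponds to symmetry. Such an R need not be symmetric — not valid.
(D) ◇◇p → ◇p is the dual of axiom 4, which corresponds to transitivity. Every such R is transitive — valid.
(E) □p → ◇p is axiom D, which corresponds to seriality. Every such R is serial — valid.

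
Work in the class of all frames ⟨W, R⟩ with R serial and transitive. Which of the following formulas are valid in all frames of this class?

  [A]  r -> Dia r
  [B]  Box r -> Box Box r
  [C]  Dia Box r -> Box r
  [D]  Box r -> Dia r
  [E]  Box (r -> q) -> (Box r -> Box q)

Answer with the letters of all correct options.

B, D, E

(A) the dual of axiom T: valid iff R is reflexive. Such an R need not be reflexive — not valid.
(B) Box r -> Box Box r is axiom 4, which corresponds to transitivity. Every such R is transitive — valid.
(C) the dual of axiom 5: valid iff R is euclidean. Such an R need not be euclidean — not valid.
(D) axiom D: valid iff R is serial. Every such R is serial — valid.
(E) Box (r -> q) -> (Box r -> Box q) is axiom K, valid on every Kripke frame — valid.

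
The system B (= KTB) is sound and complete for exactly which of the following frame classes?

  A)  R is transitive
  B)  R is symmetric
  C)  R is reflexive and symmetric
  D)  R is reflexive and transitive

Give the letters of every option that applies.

C

(A) this class determines K4, not B (= KTB).
(B) this class determines KB, not B (= KTB).
(C) B (= KTB) is sound and complete for exactly this class.
(D) this class determines S4, not B (= KTB).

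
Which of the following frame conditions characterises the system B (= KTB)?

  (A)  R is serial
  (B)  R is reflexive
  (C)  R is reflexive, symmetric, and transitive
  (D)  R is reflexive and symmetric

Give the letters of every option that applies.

(A) this class determines D, not B (= KTB).
(B) this class determines T (= KT), not B (= KTB).
(C) this class determines S5, not B (= KTB).
(D) B (= KTB) is sound and complete for exactly this class.

D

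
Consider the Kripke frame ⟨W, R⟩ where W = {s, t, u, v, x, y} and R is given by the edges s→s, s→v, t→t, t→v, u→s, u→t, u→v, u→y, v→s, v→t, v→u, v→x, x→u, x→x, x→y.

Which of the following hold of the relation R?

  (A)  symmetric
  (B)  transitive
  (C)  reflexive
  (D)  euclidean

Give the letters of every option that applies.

(A) not symmetric: u R s but not s R u.
(B) not transitive: s R v and v R t but not s R t.
(C) not reflexive: not u R u.
(D) not euclidean: u R s and u R t but not s R t.

none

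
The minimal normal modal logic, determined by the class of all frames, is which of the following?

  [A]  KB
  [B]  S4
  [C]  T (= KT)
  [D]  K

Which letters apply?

D

(A) KB is determined by the class of symmetric frames.
(B) S4 is determined by the class of reflexive and transitive frames.
(C) T (= KT) is determined by the class of reflexive frames.
(D) K is determined by exactly this class.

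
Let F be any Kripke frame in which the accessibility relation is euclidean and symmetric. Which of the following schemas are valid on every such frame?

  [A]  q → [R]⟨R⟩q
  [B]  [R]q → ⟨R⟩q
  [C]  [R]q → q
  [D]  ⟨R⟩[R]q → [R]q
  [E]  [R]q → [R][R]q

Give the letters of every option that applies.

A, D, E

A symmetric euclidean relation is transitive (uRv and vRw give vRu by symmetry, then uRw by the euclidean condition, applied at v).
(A) q → [R]⟨R⟩q is axiom B; it is valid on a frame exactly when R is symmetric. Every such R is symmetric, so valid.
(B) [R]q → ⟨R⟩q is axiom D; it is valid on a frame exactly when R is serial. Such an R need not be serial, so not valid.
(C) [R]q → q (axiom T) characterises the reflexive frames. Such an R need not be reflexive — not valid.
(D) ⟨R⟩[R]q → [R]q is the dual of axiom 5, which corresponds to the euclidean property. Every such R is euclidean — valid.
(E) axiom 4: valid iff R is transitive. Every such R is transitive — valid.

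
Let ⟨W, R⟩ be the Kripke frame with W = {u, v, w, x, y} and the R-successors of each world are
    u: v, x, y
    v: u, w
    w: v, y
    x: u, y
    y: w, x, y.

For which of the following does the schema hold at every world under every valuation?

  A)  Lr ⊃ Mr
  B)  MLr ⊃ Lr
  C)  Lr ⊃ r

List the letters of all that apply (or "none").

A

R is not reflexive: not u R u.
R is not euclidean: u R v and u R x but not v R x.
R is serial: every world has an R-successor.
(A) Lr ⊃ Mr is axiom D; it is valid on a frame exactly when R is serial. R is serial, so valid.
(B) MLr ⊃ Lr is the dual of axiom 5, which corresponds to the euclidean property. R is not euclidean — not valid.
(C) Lr ⊃ r is axiom T; it is valid on a frame exactly when R is reflexive. R is not reflexive, so not valid.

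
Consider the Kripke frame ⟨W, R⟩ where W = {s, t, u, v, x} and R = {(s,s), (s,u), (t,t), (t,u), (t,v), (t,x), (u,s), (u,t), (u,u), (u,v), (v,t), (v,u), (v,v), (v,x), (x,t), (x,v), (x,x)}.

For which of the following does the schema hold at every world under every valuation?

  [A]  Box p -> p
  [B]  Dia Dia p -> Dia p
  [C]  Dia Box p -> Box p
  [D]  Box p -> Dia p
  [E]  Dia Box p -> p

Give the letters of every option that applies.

R is reflexive: each world relates to itself.
R is symmetric: every R-edge is matched by its reverse.
R is not transitive: s R u and u R t but not s R t.
R is not euclidean: t R u and t R x but not u R x.
R is serial: every world has an R-successor.
(A) Box p -> p (axiom T) characterises the reflexive frames. R is reflexive — valid.
(B) the dual of axiom 4: valid iff R is transitive. R is not transitive — not valid.
(C) Dia Box p -> Box p (the dual of axiom 5) characterises the euclidean frames. R is not euclidean — not valid.
(D) Box p -> Dia p is axiom D; it is valid on a frame exactly when R is serial. R is serial, so valid.
(E) the dual of axiom B: valid iff R is symmetric. R is symmetric — valid.

A, D, E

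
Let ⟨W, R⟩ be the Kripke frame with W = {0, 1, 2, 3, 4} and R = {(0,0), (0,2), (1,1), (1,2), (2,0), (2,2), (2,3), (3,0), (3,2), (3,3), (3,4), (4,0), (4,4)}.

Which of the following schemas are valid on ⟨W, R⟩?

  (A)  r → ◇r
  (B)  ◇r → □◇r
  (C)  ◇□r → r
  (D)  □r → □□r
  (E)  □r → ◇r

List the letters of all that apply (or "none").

A, E

R is reflexive: each world relates to itself.
R is not symmetric: 1 R 2 but not 2 R 1.
R is not transitive: 0 R 2 and 2 R 3 but not 0 R 3.
R is not euclidean: 1 R 2 and 1 R 1 but not 2 R 1.
R is serial: every world has an R-successor.
(A) r → ◇r is the dual of axiom T; it is valid on a frame exactly when R is reflexive. R is reflexive, so valid.
(B) axiom 5: valid iff R is euclidean. R is not euclidean — not valid.
(C) the dual of axiom B: valid iff R is symmetric. R is not symmetric — not valid.
(D) □r → □□r is axiom 4, which corresponds to transitivity. R is not transitive — not valid.
(E) □r → ◇r is axiom D; it is valid on a frame exactly when R is serial. R is serial, so valid.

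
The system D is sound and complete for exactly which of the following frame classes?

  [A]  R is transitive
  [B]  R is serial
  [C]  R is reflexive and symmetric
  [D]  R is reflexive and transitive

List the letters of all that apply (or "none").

B

(A) this class determines K4, not D.
(B) D is sound and complete for exactly this class.
(C) this class determines B (= KTB), not D.
(D) this class determines S4, not D.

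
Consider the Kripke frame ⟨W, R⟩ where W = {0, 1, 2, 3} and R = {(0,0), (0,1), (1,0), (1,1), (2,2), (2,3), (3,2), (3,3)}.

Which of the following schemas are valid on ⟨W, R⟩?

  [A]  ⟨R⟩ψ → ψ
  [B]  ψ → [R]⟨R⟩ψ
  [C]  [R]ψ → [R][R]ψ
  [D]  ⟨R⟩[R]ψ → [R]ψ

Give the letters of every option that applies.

B, C, D

R is symmetric: every R-edge is matched by its reverse.
R is transitive: R is closed under composition.
R is euclidean: any two R-successors of the same world are R-related.
R is not a subset of the identity: 0 R 1 with 0 ≠ 1.
(A) ⟨R⟩ψ → ψ is valid only on frames where every R-edge is a self-loop. Here R ⊄ identity — not valid.
(B) ψ → [R]⟨R⟩ψ is axiom B, which corresponds to symmetry. R is symmetric — valid.
(C) [R]ψ → [R][R]ψ is axiom 4; it is valid on a frame exactly when R is transitive. R is transitive, so valid.
(D) ⟨R⟩[R]ψ → [R]ψ (the dual of axiom 5) characterises the euclidean frames. R is euclidean — valid.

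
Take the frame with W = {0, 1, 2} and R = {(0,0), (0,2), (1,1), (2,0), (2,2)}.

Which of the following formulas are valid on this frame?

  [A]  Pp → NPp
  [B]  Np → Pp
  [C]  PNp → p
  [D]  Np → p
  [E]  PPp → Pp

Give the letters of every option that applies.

R is reflexive: each world relates to itself.
R is symmetric: every R-edge is matched by its reverse.
R is transitive: R is closed under composition.
R is euclidean: any two R-successors of the same world are R-related.
R is serial: every world has an R-successor.
(A) Pp → NPp (axiom 5) characterises the euclidean frames. R is euclidean — valid.
(B) Np → Pp is axiom D; it is valid on a frame exactly when R is serial. R is serial, so valid.
(C) the dual of axiom B: valid iff R is symmetric. R is symmetric — valid.
(D) Np → p is axiom T, which corresponds to reflexivity. R is reflexive — valid.
(E) PPp → Pp (the dual of axiom 4) characterises the transitive frames. R is transitive — valid.

A, B, C, D, E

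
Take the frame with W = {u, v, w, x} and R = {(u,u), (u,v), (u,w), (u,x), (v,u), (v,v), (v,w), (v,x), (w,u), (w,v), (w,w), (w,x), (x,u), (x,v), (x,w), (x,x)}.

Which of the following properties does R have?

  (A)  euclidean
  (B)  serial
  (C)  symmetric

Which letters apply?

A, B, C

(A) euclidean: any two R-successors of the same world are R-related.
(B) serial: every world has an R-successor.
(C) symmetric: every R-edge is matched by its reverse.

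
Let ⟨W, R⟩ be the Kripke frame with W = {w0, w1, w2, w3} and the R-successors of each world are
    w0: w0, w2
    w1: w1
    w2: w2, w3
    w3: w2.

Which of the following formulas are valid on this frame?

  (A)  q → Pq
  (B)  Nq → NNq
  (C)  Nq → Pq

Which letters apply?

C

R is not reflexive: not w3 R w3.
R is not transitive: w0 R w2 and w2 R w3 but not w0 R w3.
R is serial: every world has an R-successor.
(A) q → Pq is the dual of axiom T, which corresponds to reflexivity. R is not reflexive — not valid.
(B) Nq → NNq is axiom 4, which corresponds to transitivity. R is not transitive — not valid.
(C) axiom D: valid iff R is serial. R is serial — valid.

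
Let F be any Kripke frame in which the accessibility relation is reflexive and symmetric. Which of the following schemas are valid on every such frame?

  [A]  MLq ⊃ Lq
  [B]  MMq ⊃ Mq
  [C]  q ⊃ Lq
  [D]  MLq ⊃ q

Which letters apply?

D

Reflexive relations are serial.
(A) MLq ⊃ Lq (the dual of axiom 5) characterises the euclidean frames. Such an R need not be euclidean — not valid.
(B) the dual of axiom 4: valid iff R is transitive. Such an R need not be transitive — not valid.
(C) q ⊃ Lq is valid only on frames where every R-edge is a self-loop. Such an R need not be a subset of the identity — not valid.
(D) MLq ⊃ q is the dual of axiom B, which corresponds to symmetry. Every such R is symmetric — valid.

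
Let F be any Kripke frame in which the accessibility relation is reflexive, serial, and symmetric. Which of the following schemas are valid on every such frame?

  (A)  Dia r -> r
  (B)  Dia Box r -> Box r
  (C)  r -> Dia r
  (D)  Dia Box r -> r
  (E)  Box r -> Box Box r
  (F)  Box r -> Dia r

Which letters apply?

C, D, F

(A) Dia r -> r (the converse of T) corresponds to R being a subset of the identity. Such an R need not be a subset of the identity, so not valid.
(B) Dia Box r -> Box r is the dual of axiom 5; it is valid on a frame exactly when R is euclidean. Such an R need not be euclidean, so not valid.
(C) the dual of axiom T: valid iff R is reflexive. Every such R is reflexive — valid.
(D) the dual of axiom B: valid iff R is symmetric. Every such R is symmetric — valid.
(E) Box r -> Box Box r is axiom 4; it is valid on a frame exactly when R is transitive. Such an R need not be transitive, so not valid.
(F) axiom D: valid iff R is serial. Every such R is serial — valid.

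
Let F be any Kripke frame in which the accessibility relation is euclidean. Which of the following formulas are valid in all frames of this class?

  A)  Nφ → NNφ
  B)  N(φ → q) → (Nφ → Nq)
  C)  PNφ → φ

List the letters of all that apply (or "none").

B

(A) Nφ → NNφ (axiom 4) characterises the transitive frames. Such an R need not be transitive — not valid.
(B) N(φ → q) → (Nφ → Nq) is the K axiom; it holds on all frames — valid.
(C) PNφ → φ is the dual of axiom B; it is valid on a frame exactly when R is symmetric. Such an R need not be symmetric, so not valid.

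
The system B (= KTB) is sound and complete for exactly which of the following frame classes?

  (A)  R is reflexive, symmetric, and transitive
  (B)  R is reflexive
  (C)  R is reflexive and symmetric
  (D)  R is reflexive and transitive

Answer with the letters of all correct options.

C

(A) this class determines S5, not B (= KTB).
(B) this class determines T (= KT), not B (= KTB).
(C) B (= KTB) is sound and complete for exactly this class.
(D) this class determines S4, not B (= KTB).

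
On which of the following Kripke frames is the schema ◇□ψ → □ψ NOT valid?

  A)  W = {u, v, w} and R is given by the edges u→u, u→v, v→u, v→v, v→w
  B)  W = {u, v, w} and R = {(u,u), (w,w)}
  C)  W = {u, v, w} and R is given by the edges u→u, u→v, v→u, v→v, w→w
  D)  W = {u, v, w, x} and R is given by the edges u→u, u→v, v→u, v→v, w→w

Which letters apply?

The schema ◇□ψ → □ψ is the dual of axiom 5; it is valid on a frame iff R is euclidean.
(A) R is not euclidean (v R u and v R w but not u R w), so the schema fails here.
(B) R is euclidean (any two R-successors of the same world are R-related), so the schema is valid here.
(C) R is euclidean (any two R-successors of the same world are R-related), so the schema is valid here.
(D) R is euclidean (any two R-successors of the same world are R-related), so the schema is valid here.

A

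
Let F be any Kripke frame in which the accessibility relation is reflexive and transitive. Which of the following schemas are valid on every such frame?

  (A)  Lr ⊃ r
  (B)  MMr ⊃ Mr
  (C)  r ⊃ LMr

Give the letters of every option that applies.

Reflexive relations are serial.
(A) Lr ⊃ r is axiom T; it is valid on a frame exactly when R is reflexive. Every such R is reflexive, so valid.
(B) the dual of axiom 4: valid iff R is transitive. Every such R is transitive — valid.
(C) axiom B: valid iff R is symmetric. Such an R need not be symmetric — not valid.

A, B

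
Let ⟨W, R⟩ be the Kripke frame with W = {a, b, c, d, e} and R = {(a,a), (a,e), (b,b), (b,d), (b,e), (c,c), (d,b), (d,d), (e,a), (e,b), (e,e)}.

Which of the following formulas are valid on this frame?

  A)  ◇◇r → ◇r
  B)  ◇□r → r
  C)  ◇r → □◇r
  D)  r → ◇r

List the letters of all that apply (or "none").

B, D

R is reflexive: each world relates to itself.
R is symmetric: every R-edge is matched by its reverse.
R is not transitive: a R e and e R b but not a R b.
R is not euclidean: b R d and b R e but not d R e.
(A) the dual of axiom 4: valid iff R is transitive. R is not transitive — not valid.
(B) ◇□r → r is the dual of axiom B, which corresponds to symmetry. R is symmetric — valid.
(C) ◇r → □◇r is axiom 5; it is valid on a frame exactly when R is euclidean. R is not euclidean, so not valid.
(D) r → ◇r is the dual of axiom T; it is valid on a frame exactly when R is reflexive. R is reflexive, so valid.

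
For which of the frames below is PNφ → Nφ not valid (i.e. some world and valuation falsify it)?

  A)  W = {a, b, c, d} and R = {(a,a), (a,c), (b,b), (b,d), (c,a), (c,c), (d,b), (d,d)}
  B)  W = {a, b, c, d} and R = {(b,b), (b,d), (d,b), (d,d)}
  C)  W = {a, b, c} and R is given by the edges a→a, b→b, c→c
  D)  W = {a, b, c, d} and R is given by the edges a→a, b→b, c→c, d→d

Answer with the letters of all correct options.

The schema PNφ → Nφ is the dual of axiom 5; it is valid on a frame iff R is euclidean.
(A) R is euclidean (any two R-successors of the same world are R-related), so the schema is valid here.
(B) R is euclidean (any two R-successors of the same world are R-related), so the schema is valid here.
(C) R is euclidean (any two R-successors of the same world are R-related), so the schema is valid here.
(D) R is euclidean (any two R-successors of the same world are R-related), so the schema is valid here.

none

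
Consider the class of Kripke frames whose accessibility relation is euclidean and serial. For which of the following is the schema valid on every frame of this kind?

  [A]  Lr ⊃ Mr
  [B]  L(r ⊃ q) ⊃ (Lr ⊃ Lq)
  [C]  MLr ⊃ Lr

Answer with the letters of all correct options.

(A) Lr ⊃ Mr is axiom D, which corresponds to seriality. Every such R is serial — valid.
(B) L(r ⊃ q) ⊃ (Lr ⊃ Lq) is axiom K, valid on every Kripke frame — valid.
(C) MLr ⊃ Lr is the dual of axiom 5, which corresponds to the euclidean property. Every such R is euclidean — valid.

A, B, C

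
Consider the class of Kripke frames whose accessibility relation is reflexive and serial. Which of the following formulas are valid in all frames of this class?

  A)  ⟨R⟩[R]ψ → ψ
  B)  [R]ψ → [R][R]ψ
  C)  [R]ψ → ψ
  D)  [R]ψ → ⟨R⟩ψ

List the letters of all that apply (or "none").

C, D

(A) ⟨R⟩[R]ψ → ψ is the dual of axiom B; it is valid on a frame exactly when R is symmetric. Such an R need not be symmetric, so not valid.
(B) [R]ψ → [R][R]ψ is axiom 4; it is valid on a frame exactly when R is transitive. Such an R need not be transitive, so not valid.
(C) [R]ψ → ψ is axiom T, which corresponds to reflexivity. Every such R is reflexive — valid.
(D) [R]ψ → ⟨R⟩ψ (axiom D) characterises the serial frames. Every such R is serial — valid.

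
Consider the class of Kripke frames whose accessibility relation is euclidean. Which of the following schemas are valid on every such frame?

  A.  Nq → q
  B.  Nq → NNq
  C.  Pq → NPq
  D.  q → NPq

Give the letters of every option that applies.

(A) Nq → q (axiom T) characterises the reflexive frames. Such an R need not be reflexive — not valid.
(B) Nq → NNq (axiom 4) characterises the transitive frames. Such an R need not be transitive — not valid.
(C) Pq → NPq is axiom 5, which corresponds to the euclidean property. Every such R is euclidean — valid.
(D) q → NPq is axiom B, which corresponds to symmetry. Such an R need not be symmetric — not valid.

C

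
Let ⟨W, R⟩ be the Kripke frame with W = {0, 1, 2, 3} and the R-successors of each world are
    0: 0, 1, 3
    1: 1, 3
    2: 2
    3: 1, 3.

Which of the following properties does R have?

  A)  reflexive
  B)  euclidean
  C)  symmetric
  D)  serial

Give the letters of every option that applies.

(A) reflexive: each world relates to itself.
(B) not euclidean: 0 R 1 and 0 R 0 but not 1 R 0.
(C) not symmetric: 0 R 1 but not 1 R 0.
(D) serial: every world has an R-successor.

A, D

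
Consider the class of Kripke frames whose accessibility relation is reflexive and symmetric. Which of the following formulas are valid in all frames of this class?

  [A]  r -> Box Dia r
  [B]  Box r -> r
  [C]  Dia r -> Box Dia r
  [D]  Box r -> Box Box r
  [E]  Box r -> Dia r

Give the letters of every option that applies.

A, B, E

Reflexive relations are serial.
(A) axiom B: valid iff R is symmetric. Every such R is symmetric — valid.
(B) Box r -> r (axiom T) characterises the reflexive frames. Every such R is reflexive — valid.
(C) Dia r -> Box Dia r is axiom 5, which corresponds to the euclidean property. Such an R need not be euclidean — not valid.
(D) Box r -> Box Box r (axiom 4) characterises the transitive frames. Such an R need not be transitive — not valid.
(E) axiom D: valid iff R is serial. Every such R is serial — valid.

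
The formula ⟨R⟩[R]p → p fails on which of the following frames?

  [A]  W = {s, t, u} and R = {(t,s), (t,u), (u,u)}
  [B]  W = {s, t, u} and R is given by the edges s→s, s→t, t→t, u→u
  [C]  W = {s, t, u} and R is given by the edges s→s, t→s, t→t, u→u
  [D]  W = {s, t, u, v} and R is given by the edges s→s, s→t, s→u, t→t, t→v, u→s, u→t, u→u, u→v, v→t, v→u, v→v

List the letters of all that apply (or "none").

A, B, C, D

The schema ⟨R⟩[R]p → p is the dual of axiom B; it is valid on a frame iff R is symmetric.
(A) R is not symmetric (t R s but not s R t), so the schema fails here.
(B) R is not symmetric (s R t but not t R s), so the schema fails here.
(C) R is not symmetric (t R s but not s R t), so the schema fails here.
(D) R is not symmetric (s R t but not t R s), so the schema fails here.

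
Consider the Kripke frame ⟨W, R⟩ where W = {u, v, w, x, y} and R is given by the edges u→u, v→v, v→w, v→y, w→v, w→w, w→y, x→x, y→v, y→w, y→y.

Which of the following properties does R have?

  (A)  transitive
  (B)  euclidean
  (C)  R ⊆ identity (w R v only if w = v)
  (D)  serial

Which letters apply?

(A) transitive: R is closed under composition.
(B) euclidean: any two R-successors of the same world are R-related.
(C) not ⊆ identity: v R w with v ≠ w.
(D) serial: every world has an R-successor.

A, B, D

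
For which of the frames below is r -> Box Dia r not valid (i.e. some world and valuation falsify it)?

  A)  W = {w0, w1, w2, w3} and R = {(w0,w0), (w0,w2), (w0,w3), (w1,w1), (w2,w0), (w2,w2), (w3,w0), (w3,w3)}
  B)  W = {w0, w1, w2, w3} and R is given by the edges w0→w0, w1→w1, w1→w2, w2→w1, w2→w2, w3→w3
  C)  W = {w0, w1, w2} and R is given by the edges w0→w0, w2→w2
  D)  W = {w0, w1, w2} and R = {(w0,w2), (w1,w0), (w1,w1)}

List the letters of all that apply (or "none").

D

The schema r -> Box Dia r is axiom B; it is valid on a frame iff R is symmetric.
(A) R is symmetric (every R-edge is matched by its reverse), so the schema is valid here.
(B) R is symmetric (every R-edge is matched by its reverse), so the schema is valid here.
(C) R is symmetric (every R-edge is matched by its reverse), so the schema is valid here.
(D) R is not symmetric (w0 R w2 but not w2 R w0), so the schema fails here.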